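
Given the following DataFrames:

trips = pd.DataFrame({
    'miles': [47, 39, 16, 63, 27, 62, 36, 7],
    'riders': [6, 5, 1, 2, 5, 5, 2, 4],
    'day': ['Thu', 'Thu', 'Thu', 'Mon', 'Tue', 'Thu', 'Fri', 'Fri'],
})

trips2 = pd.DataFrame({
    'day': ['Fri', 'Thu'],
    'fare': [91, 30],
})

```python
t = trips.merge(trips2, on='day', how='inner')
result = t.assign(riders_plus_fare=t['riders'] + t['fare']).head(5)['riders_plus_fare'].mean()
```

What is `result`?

merge on 'day' (how='inner') → 6 rows:
   miles  riders  day  fare
0     47       6  Thu    30
1     39       5  Thu    30
2     16       1  Thu    30
3     62       5  Thu    30
4     36       2  Fri    91
5      7       4  Fri    91
add column riders_plus_fare = t['riders'] + t['fare']:
   miles  riders  day  fare  riders_plus_fare
0     47       6  Thu    30                36
1     39       5  Thu    30                35
2     16       1  Thu    30                31
3     62       5  Thu    30                35
4     36       2  Fri    91                93
5      7       4  Fri    91                95
take first 5 rows:
   miles  riders  day  fare  riders_plus_fare
0     47       6  Thu    30                36
1     39       5  Thu    30                35
2     16       1  Thu    30                31
3     62       5  Thu    30                35
4     36       2  Fri    91                93

46.0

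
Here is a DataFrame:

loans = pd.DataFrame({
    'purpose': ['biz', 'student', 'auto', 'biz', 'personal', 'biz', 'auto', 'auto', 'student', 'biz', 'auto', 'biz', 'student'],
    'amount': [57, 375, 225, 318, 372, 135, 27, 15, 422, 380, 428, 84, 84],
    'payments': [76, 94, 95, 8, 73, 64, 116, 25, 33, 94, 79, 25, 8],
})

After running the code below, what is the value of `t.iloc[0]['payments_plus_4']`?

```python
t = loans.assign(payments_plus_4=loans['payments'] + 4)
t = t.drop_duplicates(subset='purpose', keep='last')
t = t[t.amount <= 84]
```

add column payments_plus_4 = loans['payments'] + 4:
     purpose  amount  payments  payments_plus_4
0        biz      57        76               80
1    student     375        94               98
2       auto     225        95               99
3        biz     318         8               12
4   personal     372        73               77
5        biz     135        64               68
6       auto      27       116              120
7       auto      15        25               29
8    student     422        33               37
9        biz     380        94               98
10      auto     428        79               83
11       biz      84        25               29
12   student      84         8               12
drop duplicate purpose (keep=last):
     purpose  amount  payments  payments_plus_4
4   personal     372        73               77
10      auto     428        79               83
11       biz      84        25               29
12   student      84         8               12
filter rows where amount <= 84:
    purpose  amount  payments  payments_plus_4
11      biz      84        25               29
12  student      84         8               12
Hence 29.

29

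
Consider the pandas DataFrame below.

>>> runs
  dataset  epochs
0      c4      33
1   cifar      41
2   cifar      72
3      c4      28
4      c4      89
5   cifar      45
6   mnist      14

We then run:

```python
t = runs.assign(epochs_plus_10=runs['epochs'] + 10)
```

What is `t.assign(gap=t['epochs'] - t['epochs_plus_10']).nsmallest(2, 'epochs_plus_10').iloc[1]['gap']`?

add column epochs_plus_10 = runs['epochs'] + 10:
  dataset  epochs  epochs_plus_10
0      c4      33              43
1   cifar      41              51
2   cifar      72              82
3      c4      28              38
4      c4      89              99
5   cifar      45              55
6   mnist      14              24
add column gap = t['epochs'] - t['epochs_plus_10']:
  dataset  epochs  epochs_plus_10  gap
0      c4      33              43  -10
1   cifar      41              51  -10
2   cifar      72              82  -10
3      c4      28              38  -10
4      c4      89              99  -10
5   cifar      45              55  -10
6   mnist      14              24  -10
take 2 rows with smallest epochs_plus_10:
  dataset  epochs  epochs_plus_10  gap
6   mnist      14              24  -10
3      c4      28              38  -10
value at position 1, column 'gap' → -10

-10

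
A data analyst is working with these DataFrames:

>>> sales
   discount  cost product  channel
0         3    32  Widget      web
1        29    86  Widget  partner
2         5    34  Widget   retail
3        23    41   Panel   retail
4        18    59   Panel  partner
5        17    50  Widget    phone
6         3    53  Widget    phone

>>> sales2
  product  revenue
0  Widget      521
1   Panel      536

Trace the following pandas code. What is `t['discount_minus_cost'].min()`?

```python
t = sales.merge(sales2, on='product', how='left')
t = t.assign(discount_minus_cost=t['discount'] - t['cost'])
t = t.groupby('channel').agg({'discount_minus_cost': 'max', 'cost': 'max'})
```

-41

merge on 'product' (how='left') → 7 rows:
   discount  cost product  channel  revenue
0         3    32  Widget      web      521
1        29    86  Widget  partner      521
2         5    34  Widget   retail      521
3        23    41   Panel   retail      536
4        18    59   Panel  partner      536
5        17    50  Widget    phone      521
6         3    53  Widget    phone      521
add column discount_minus_cost = t['discount'] - t['cost']:
   discount  cost product  channel  revenue  discount_minus_cost
0         3    32  Widget      web      521                  -29
1        29    86  Widget  partner      521                  -57
2         5    34  Widget   retail      521                  -29
3        23    41   Panel   retail      536                  -18
4        18    59   Panel  partner      536                  -41
5        17    50  Widget    phone      521                  -33
6         3    53  Widget    phone      521                  -50
group by channel: max(discount_minus_cost), max(cost):
         discount_minus_cost  cost
channel                           
partner                  -41    86
phone                    -33    53
retail                   -18    41
web                      -29    32
min of column 'discount_minus_cost' → -41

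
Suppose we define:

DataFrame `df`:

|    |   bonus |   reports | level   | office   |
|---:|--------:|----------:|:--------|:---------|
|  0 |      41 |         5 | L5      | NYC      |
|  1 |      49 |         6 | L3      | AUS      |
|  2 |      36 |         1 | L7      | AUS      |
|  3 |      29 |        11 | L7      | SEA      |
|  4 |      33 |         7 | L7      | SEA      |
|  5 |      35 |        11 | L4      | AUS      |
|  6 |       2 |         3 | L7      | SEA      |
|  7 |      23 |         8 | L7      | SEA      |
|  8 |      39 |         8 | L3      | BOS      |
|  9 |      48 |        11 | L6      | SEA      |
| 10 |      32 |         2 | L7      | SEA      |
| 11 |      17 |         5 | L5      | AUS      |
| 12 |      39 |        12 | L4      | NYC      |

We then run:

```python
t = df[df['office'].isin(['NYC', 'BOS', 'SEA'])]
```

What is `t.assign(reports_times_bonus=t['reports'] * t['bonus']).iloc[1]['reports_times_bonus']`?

filter rows where office in ['NYC', 'BOS', 'SEA']:
    bonus  reports level office
0      41        5    L5    NYC
3      29       11    L7    SEA
4      33        7    L7    SEA
6       2        3    L7    SEA
7      23        8    L7    SEA
8      39        8    L3    BOS
9      48       11    L6    SEA
10     32        2    L7    SEA
12     39       12    L4    NYC
add column reports_times_bonus = t['reports'] * t['bonus']:
    bonus  reports level office  reports_times_bonus
0      41        5    L5    NYC                  205
3      29       11    L7    SEA                  319
4      33        7    L7    SEA                  231
6       2        3    L7    SEA                    6
7      23        8    L7    SEA                  184
8      39        8    L3    BOS                  312
9      48       11    L6    SEA                  528
10     32        2    L7    SEA                   64
12     39       12    L4    NYC                  468
Then the value at position 1, column 'reports_times_bonus': 319

319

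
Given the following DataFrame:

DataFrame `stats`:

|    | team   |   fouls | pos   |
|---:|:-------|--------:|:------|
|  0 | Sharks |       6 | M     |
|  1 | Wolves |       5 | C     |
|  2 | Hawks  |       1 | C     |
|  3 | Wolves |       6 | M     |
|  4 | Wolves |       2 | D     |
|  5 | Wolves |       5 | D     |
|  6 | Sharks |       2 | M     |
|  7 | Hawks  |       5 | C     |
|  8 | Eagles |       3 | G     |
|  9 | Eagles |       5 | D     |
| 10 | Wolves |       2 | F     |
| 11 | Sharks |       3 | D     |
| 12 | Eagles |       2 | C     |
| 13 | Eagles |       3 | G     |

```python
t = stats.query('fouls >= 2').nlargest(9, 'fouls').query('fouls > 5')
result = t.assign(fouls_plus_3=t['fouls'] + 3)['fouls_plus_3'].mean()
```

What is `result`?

9.0

filter rows where fouls >= 2:
      team  fouls pos
0   Sharks      6   M
1   Wolves      5   C
3   Wolves      6   M
4   Wolves      2   D
5   Wolves      5   D
6   Sharks      2   M
7    Hawks      5   C
8   Eagles      3   G
9   Eagles      5   D
10  Wolves      2   F
11  Sharks      3   D
12  Eagles      2   C
13  Eagles      3   G
take 9 rows with largest fouls:
      team  fouls pos
0   Sharks      6   M
3   Wolves      6   M
1   Wolves      5   C
5   Wolves      5   D
7    Hawks      5   C
9   Eagles      5   D
8   Eagles      3   G
11  Sharks      3   D
13  Eagles      3   G
filter rows where fouls > 5:
     team  fouls pos
0  Sharks      6   M
3  Wolves      6   M
add column fouls_plus_3 = t['fouls'] + 3:
     team  fouls pos  fouls_plus_3
0  Sharks      6   M             9
3  Wolves      6   M             9
Hence 9.0.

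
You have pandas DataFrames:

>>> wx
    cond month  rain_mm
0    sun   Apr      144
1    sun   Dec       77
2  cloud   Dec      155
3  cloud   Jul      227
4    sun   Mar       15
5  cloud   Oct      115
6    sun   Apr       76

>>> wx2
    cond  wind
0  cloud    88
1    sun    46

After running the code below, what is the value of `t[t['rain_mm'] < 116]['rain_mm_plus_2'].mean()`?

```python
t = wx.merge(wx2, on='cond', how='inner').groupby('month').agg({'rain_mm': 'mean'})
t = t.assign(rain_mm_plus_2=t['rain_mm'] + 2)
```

merge on 'cond' (how='inner') → 7 rows:
    cond month  rain_mm  wind
0    sun   Apr      144    46
1    sun   Dec       77    46
2  cloud   Dec      155    88
3  cloud   Jul      227    88
4    sun   Mar       15    46
5  cloud   Oct      115    88
6    sun   Apr       76    46
group by month, mean of rain_mm:
       rain_mm
month         
Apr      110.0
Dec      116.0
Jul      227.0
Mar       15.0
Oct      115.0
add column rain_mm_plus_2 = t['rain_mm'] + 2:
       rain_mm  rain_mm_plus_2
month                         
Apr      110.0           112.0
Dec      116.0           118.0
Jul      227.0           229.0
Mar       15.0            17.0
Oct      115.0           117.0
filter rows where rain_mm < 116:
       rain_mm  rain_mm_plus_2
month                         
Apr      110.0           112.0
Mar       15.0            17.0
Oct      115.0           117.0
The mean of column 'rain_mm_plus_2' is 82.0.

82.0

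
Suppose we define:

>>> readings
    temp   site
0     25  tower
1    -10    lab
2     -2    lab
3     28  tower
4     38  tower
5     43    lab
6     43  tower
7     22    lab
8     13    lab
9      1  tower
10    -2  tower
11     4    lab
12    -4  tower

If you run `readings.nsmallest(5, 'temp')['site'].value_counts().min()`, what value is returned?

take 5 rows with smallest temp:
    temp   site
1    -10    lab
12    -4  tower
2     -2    lab
10    -2  tower
9      1  tower
value_counts of site:
site
tower    3
lab      2
Name: count, dtype: int64
Hence 2.

2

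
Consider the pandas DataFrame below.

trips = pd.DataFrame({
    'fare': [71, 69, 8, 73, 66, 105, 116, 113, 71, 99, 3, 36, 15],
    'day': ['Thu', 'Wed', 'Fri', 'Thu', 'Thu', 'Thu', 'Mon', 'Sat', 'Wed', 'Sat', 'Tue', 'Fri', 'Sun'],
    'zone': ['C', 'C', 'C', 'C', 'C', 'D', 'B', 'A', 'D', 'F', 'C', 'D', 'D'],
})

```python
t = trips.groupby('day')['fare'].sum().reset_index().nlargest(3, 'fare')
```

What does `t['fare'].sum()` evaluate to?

667

group by day, sum of fare:
day
Fri     44
Mon    116
Sat    212
Sun     15
Thu    315
Tue      3
Wed    140
Name: fare, dtype: int64
reset_index():
   day  fare
0  Fri    44
1  Mon   116
2  Sat   212
3  Sun    15
4  Thu   315
5  Tue     3
6  Wed   140
take 3 rows with largest fare:
   day  fare
4  Thu   315
2  Sat   212
6  Wed   140
Finally, sum of column 'fare' = 667.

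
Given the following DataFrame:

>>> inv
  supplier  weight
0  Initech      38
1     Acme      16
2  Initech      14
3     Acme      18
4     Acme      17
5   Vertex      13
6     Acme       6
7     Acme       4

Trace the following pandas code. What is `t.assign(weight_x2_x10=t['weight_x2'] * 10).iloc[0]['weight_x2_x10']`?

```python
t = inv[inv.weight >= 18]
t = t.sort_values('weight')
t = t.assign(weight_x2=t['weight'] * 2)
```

filter rows where weight >= 18:
  supplier  weight
0  Initech      38
3     Acme      18
sort by weight:
  supplier  weight
3     Acme      18
0  Initech      38
add column weight_x2 = t['weight'] * 2:
  supplier  weight  weight_x2
3     Acme      18         36
0  Initech      38         76
add column weight_x2_x10 = t['weight_x2'] * 10:
  supplier  weight  weight_x2  weight_x2_x10
3     Acme      18         36            360
0  Initech      38         76            760

360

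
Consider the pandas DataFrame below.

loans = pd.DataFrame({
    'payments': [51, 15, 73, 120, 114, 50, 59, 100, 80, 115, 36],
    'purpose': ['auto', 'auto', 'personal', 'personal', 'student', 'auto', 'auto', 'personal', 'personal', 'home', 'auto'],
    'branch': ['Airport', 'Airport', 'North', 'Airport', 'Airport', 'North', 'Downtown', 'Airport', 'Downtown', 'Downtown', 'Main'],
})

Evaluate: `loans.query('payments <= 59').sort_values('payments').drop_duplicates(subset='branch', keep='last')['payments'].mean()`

49.0

filter rows where payments <= 59:
    payments purpose    branch
0         51    auto   Airport
1         15    auto   Airport
5         50    auto     North
6         59    auto  Downtown
10        36    auto      Main
sort by payments:
    payments purpose    branch
1         15    auto   Airport
10        36    auto      Main
5         50    auto     North
0         51    auto   Airport
6         59    auto  Downtown
drop duplicate branch (keep=last):
    payments purpose    branch
10        36    auto      Main
5         50    auto     North
0         51    auto   Airport
6         59    auto  Downtown
Then the mean of column 'payments': 49.0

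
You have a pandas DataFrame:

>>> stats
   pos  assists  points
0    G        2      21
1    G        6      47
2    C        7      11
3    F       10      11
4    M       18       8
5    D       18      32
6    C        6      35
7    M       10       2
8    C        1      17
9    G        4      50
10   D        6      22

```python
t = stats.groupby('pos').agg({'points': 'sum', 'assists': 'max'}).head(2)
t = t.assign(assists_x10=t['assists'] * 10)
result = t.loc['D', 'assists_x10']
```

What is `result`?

180

group by pos: sum(points), max(assists):
     points  assists
pos                 
C        63        7
D        54       18
F        11       10
G       118        6
M        10       18
take first 2 rows:
     points  assists
pos                 
C        63        7
D        54       18
add column assists_x10 = t['assists'] * 10:
     points  assists  assists_x10
pos                              
C        63        7           70
D        54       18          180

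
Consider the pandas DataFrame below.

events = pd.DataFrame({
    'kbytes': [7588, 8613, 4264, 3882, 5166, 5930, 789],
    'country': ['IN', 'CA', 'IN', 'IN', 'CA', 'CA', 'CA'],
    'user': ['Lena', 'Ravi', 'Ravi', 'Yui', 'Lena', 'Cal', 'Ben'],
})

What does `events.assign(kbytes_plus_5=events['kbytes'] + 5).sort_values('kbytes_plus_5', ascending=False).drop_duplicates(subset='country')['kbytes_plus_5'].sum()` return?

add column kbytes_plus_5 = events['kbytes'] + 5:
   kbytes country  user  kbytes_plus_5
0    7588      IN  Lena           7593
1    8613      CA  Ravi           8618
2    4264      IN  Ravi           4269
3    3882      IN   Yui           3887
4    5166      CA  Lena           5171
5    5930      CA   Cal           5935
6     789      CA   Ben            794
sort by kbytes_plus_5 descending:
   kbytes country  user  kbytes_plus_5
1    8613      CA  Ravi           8618
0    7588      IN  Lena           7593
5    5930      CA   Cal           5935
4    5166      CA  Lena           5171
2    4264      IN  Ravi           4269
3    3882      IN   Yui           3887
6     789      CA   Ben            794
drop duplicate country (keep=first):
   kbytes country  user  kbytes_plus_5
1    8613      CA  Ravi           8618
0    7588      IN  Lena           7593
Hence 16211.

16211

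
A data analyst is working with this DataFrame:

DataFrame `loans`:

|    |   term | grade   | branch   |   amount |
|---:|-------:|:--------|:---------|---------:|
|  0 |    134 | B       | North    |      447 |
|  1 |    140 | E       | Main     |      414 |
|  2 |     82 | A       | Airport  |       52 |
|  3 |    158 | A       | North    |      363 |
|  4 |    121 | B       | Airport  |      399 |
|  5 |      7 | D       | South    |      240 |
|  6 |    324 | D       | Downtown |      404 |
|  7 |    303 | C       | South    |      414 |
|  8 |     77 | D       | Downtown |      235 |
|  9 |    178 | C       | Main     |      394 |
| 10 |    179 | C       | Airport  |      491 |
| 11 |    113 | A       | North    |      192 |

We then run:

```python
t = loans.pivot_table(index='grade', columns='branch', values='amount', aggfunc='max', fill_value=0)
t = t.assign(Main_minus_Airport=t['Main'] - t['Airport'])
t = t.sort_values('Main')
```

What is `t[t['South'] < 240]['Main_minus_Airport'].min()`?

pivot: rows=grade, cols=branch, max(amount):
branch  Airport  Downtown  Main  North  South
grade                                        
A            52         0     0    363      0
B           399         0     0    447      0
C           491         0   394      0    414
D             0       404     0      0    240
E             0         0   414      0      0
add column Main_minus_Airport = t['Main'] - t['Airport']:
branch  Airport  Downtown  Main  North  South  Main_minus_Airport
grade                                                            
A            52         0     0    363      0                 -52
B           399         0     0    447      0                -399
C           491         0   394      0    414                 -97
D             0       404     0      0    240                   0
E             0         0   414      0      0                 414
sort by Main:
branch  Airport  Downtown  Main  North  South  Main_minus_Airport
grade                                                            
A            52         0     0    363      0                 -52
B           399         0     0    447      0                -399
D             0       404     0      0    240                   0
C           491         0   394      0    414                 -97
E             0         0   414      0      0                 414
filter rows where South < 240:
branch  Airport  Downtown  Main  North  South  Main_minus_Airport
grade                                                            
A            52         0     0    363      0                 -52
B           399         0     0    447      0                -399
E             0         0   414      0      0                 414
Reading off the min of column 'Main_minus_Airport', we get -399.

-399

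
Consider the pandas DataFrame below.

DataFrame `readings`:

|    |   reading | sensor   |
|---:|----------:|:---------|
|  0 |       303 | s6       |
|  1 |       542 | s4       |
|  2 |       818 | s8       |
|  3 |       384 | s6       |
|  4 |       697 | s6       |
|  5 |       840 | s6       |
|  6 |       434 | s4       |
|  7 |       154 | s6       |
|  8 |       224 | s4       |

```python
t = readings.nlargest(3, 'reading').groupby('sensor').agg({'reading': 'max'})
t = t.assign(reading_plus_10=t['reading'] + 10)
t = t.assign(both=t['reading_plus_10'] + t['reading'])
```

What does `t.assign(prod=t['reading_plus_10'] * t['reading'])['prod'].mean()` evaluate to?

695652.0

take 3 rows with largest reading:
   reading sensor
5      840     s6
2      818     s8
4      697     s6
group by sensor, max of reading:
        reading
sensor         
s6          840
s8          818
add column reading_plus_10 = t['reading'] + 10:
        reading  reading_plus_10
sensor                          
s6          840              850
s8          818              828
add column both = t['reading_plus_10'] + t['reading']:
        reading  reading_plus_10  both
sensor                                
s6          840              850  1690
s8          818              828  1646
add column prod = t['reading_plus_10'] * t['reading']:
        reading  reading_plus_10  both    prod
sensor                                        
s6          840              850  1690  714000
s8          818              828  1646  677304
Finally, mean of column 'prod' = 695652.0.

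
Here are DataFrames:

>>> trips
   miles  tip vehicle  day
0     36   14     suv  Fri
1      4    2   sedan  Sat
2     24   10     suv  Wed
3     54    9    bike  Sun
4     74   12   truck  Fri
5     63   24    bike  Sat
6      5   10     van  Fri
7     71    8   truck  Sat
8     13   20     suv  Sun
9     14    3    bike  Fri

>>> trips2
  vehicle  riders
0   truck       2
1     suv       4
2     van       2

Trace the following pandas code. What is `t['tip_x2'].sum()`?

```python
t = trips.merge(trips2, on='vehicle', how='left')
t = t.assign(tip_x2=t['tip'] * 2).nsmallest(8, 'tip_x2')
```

136

merge on 'vehicle' (how='left') → 10 rows:
   miles  tip vehicle  day  riders
0     36   14     suv  Fri     4.0
1      4    2   sedan  Sat     NaN
2     24   10     suv  Wed     4.0
3     54    9    bike  Sun     NaN
4     74   12   truck  Fri     2.0
5     63   24    bike  Sat     NaN
6      5   10     van  Fri     2.0
7     71    8   truck  Sat     2.0
8     13   20     suv  Sun     4.0
9     14    3    bike  Fri     NaN
add column tip_x2 = t['tip'] * 2:
   miles  tip vehicle  day  riders  tip_x2
0     36   14     suv  Fri     4.0      28
1      4    2   sedan  Sat     NaN       4
2     24   10     suv  Wed     4.0      20
3     54    9    bike  Sun     NaN      18
4     74   12   truck  Fri     2.0      24
5     63   24    bike  Sat     NaN      48
6      5   10     van  Fri     2.0      20
7     71    8   truck  Sat     2.0      16
8     13   20     suv  Sun     4.0      40
9     14    3    bike  Fri     NaN       6
take 8 rows with smallest tip_x2:
   miles  tip vehicle  day  riders  tip_x2
1      4    2   sedan  Sat     NaN       4
9     14    3    bike  Fri     NaN       6
7     71    8   truck  Sat     2.0      16
3     54    9    bike  Sun     NaN      18
2     24   10     suv  Wed     4.0      20
6      5   10     van  Fri     2.0      20
4     74   12   truck  Fri     2.0      24
0     36   14     suv  Fri     4.0      28
sum of column 'tip_x2' → 136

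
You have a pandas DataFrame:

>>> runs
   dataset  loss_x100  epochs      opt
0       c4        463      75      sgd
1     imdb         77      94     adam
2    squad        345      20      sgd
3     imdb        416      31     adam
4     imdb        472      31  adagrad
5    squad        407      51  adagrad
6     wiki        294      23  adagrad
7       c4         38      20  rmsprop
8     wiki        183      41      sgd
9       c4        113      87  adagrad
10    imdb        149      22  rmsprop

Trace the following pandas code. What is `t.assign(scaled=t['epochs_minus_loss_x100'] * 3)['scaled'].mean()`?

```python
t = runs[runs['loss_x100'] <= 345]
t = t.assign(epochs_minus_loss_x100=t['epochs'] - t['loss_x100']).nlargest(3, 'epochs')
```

filter rows where loss_x100 <= 345:
   dataset  loss_x100  epochs      opt
1     imdb         77      94     adam
2    squad        345      20      sgd
6     wiki        294      23  adagrad
7       c4         38      20  rmsprop
8     wiki        183      41      sgd
9       c4        113      87  adagrad
10    imdb        149      22  rmsprop
add column epochs_minus_loss_x100 = t['epochs'] - t['loss_x100']:
   dataset  loss_x100  epochs      opt  epochs_minus_loss_x100
1     imdb         77      94     adam                      17
2    squad        345      20      sgd                    -325
6     wiki        294      23  adagrad                    -271
7       c4         38      20  rmsprop                     -18
8     wiki        183      41      sgd                    -142
9       c4        113      87  adagrad                     -26
10    imdb        149      22  rmsprop                    -127
take 3 rows with largest epochs:
  dataset  loss_x100  epochs      opt  epochs_minus_loss_x100
1    imdb         77      94     adam                      17
9      c4        113      87  adagrad                     -26
8    wiki        183      41      sgd                    -142
add column scaled = t['epochs_minus_loss_x100'] * 3:
  dataset  loss_x100  epochs      opt  epochs_minus_loss_x100  scaled
1    imdb         77      94     adam                      17      51
9      c4        113      87  adagrad                     -26     -78
8    wiki        183      41      sgd                    -142    -426
Then the mean of column 'scaled': -151.0

-151.0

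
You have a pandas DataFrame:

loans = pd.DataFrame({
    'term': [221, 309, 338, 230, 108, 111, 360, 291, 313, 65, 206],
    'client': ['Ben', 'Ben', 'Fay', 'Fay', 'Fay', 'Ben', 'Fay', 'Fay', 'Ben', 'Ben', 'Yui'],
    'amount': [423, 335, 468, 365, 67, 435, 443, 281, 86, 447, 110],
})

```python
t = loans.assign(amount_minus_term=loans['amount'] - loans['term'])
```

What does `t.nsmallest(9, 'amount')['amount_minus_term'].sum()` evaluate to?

add column amount_minus_term = loans['amount'] - loans['term']:
    term client  amount  amount_minus_term
0    221    Ben     423                202
1    309    Ben     335                 26
2    338    Fay     468                130
3    230    Fay     365                135
4    108    Fay      67                -41
5    111    Ben     435                324
6    360    Fay     443                 83
7    291    Fay     281                -10
8    313    Ben      86               -227
9     65    Ben     447                382
10   206    Yui     110                -96
take 9 rows with smallest amount:
    term client  amount  amount_minus_term
4    108    Fay      67                -41
8    313    Ben      86               -227
10   206    Yui     110                -96
7    291    Fay     281                -10
1    309    Ben     335                 26
3    230    Fay     365                135
0    221    Ben     423                202
5    111    Ben     435                324
6    360    Fay     443                 83

396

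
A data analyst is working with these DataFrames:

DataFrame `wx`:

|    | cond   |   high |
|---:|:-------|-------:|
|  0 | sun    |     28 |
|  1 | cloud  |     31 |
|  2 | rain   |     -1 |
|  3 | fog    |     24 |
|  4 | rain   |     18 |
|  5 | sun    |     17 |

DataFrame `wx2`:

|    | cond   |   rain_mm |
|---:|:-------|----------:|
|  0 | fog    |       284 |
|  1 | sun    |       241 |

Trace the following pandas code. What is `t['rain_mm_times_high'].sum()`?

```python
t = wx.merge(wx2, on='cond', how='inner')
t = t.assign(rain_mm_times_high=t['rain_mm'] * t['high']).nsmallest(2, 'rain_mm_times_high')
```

merge on 'cond' (how='inner') → 3 rows:
  cond  high  rain_mm
0  sun    28      241
1  fog    24      284
2  sun    17      241
add column rain_mm_times_high = t['rain_mm'] * t['high']:
  cond  high  rain_mm  rain_mm_times_high
0  sun    28      241                6748
1  fog    24      284                6816
2  sun    17      241                4097
take 2 rows with smallest rain_mm_times_high:
  cond  high  rain_mm  rain_mm_times_high
2  sun    17      241                4097
0  sun    28      241                6748

10845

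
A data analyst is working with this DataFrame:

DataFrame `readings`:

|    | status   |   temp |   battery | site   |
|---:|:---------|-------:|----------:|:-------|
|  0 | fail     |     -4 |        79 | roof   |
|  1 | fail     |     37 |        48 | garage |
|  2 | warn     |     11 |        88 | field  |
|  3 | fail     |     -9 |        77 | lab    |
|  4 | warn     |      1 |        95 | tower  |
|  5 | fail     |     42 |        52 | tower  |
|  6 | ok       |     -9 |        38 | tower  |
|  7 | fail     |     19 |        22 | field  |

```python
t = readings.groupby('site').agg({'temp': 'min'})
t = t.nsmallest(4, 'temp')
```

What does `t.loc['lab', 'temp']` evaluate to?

group by site, min of temp:
        temp
site        
field     11
garage    37
lab       -9
roof      -4
tower     -9
take 4 rows with smallest temp:
       temp
site       
lab      -9
tower    -9
roof     -4
field    11
Finally, value at row 'lab', column 'temp' = -9.

-9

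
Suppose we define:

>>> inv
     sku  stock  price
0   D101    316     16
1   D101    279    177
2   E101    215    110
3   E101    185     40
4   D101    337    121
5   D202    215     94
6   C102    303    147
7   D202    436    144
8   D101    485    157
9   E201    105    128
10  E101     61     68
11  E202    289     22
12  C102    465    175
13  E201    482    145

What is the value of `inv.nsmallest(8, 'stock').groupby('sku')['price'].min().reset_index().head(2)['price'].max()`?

177

take 8 rows with smallest stock:
     sku  stock  price
10  E101     61     68
9   E201    105    128
3   E101    185     40
2   E101    215    110
5   D202    215     94
1   D101    279    177
11  E202    289     22
6   C102    303    147
group by sku, min of price:
sku
C102    147
D101    177
D202     94
E101     40
E201    128
E202     22
Name: price, dtype: int64
reset_index():
    sku  price
0  C102    147
1  D101    177
2  D202     94
3  E101     40
4  E201    128
5  E202     22
take first 2 rows:
    sku  price
0  C102    147
1  D101    177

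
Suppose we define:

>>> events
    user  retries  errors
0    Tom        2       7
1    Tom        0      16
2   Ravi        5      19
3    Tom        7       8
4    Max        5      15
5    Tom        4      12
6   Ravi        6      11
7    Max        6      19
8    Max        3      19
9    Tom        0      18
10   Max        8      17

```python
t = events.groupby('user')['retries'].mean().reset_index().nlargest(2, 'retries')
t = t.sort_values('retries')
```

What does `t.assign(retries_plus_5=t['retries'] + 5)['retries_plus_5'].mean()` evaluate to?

10.5

group by user, mean of retries:
user
Max     5.5
Ravi    5.5
Tom     2.6
Name: retries, dtype: float64
reset_index():
   user  retries
0   Max      5.5
1  Ravi      5.5
2   Tom      2.6
take 2 rows with largest retries:
   user  retries
0   Max      5.5
1  Ravi      5.5
sort by retries:
   user  retries
0   Max      5.5
1  Ravi      5.5
add column retries_plus_5 = t['retries'] + 5:
   user  retries  retries_plus_5
0   Max      5.5            10.5
1  Ravi      5.5            10.5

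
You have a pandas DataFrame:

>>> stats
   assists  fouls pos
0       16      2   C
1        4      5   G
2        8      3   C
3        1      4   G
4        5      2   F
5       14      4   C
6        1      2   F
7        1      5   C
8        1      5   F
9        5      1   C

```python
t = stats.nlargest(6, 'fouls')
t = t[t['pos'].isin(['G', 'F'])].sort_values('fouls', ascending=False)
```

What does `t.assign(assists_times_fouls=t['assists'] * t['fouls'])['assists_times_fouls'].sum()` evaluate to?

29

take 6 rows with largest fouls:
   assists  fouls pos
1        4      5   G
7        1      5   C
8        1      5   F
3        1      4   G
5       14      4   C
2        8      3   C
filter rows where pos in ['G', 'F']:
   assists  fouls pos
1        4      5   G
8        1      5   F
3        1      4   G
sort by fouls descending:
   assists  fouls pos
1        4      5   G
8        1      5   F
3        1      4   G
add column assists_times_fouls = t['assists'] * t['fouls']:
   assists  fouls pos  assists_times_fouls
1        4      5   G                   20
8        1      5   F                    5
3        1      4   G                    4
The sum of column 'assists_times_fouls' is 29.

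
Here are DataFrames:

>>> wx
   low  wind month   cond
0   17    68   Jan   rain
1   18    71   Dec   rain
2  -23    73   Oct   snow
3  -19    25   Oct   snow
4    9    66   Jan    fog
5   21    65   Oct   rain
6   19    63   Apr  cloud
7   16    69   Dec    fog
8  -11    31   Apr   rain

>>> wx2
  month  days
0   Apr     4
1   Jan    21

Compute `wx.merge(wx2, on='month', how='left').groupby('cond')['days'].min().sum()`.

29.0

merge on 'month' (how='left') → 9 rows:
   low  wind month   cond  days
0   17    68   Jan   rain  21.0
1   18    71   Dec   rain   NaN
2  -23    73   Oct   snow   NaN
3  -19    25   Oct   snow   NaN
4    9    66   Jan    fog  21.0
5   21    65   Oct   rain   NaN
6   19    63   Apr  cloud   4.0
7   16    69   Dec    fog   NaN
8  -11    31   Apr   rain   4.0
group by cond, min of days:
cond
cloud     4.0
fog      21.0
rain      4.0
snow      NaN
Name: days, dtype: float64
Reading off the sum of the resulting series, we get 29.0.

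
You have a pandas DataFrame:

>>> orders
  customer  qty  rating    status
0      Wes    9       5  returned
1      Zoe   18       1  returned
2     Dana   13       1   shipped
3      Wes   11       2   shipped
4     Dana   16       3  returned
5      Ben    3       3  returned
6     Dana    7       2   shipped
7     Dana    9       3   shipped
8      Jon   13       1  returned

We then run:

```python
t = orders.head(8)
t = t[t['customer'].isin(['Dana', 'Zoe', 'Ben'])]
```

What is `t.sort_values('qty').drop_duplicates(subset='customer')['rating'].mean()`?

2.0

take first 8 rows:
  customer  qty  rating    status
0      Wes    9       5  returned
1      Zoe   18       1  returned
2     Dana   13       1   shipped
3      Wes   11       2   shipped
4     Dana   16       3  returned
5      Ben    3       3  returned
6     Dana    7       2   shipped
7     Dana    9       3   shipped
filter rows where customer in ['Dana', 'Zoe', 'Ben']:
  customer  qty  rating    status
1      Zoe   18       1  returned
2     Dana   13       1   shipped
4     Dana   16       3  returned
5      Ben    3       3  returned
6     Dana    7       2   shipped
7     Dana    9       3   shipped
sort by qty:
  customer  qty  rating    status
5      Ben    3       3  returned
6     Dana    7       2   shipped
7     Dana    9       3   shipped
2     Dana   13       1   shipped
4     Dana   16       3  returned
1      Zoe   18       1  returned
drop duplicate customer (keep=first):
  customer  qty  rating    status
5      Ben    3       3  returned
6     Dana    7       2   shipped
1      Zoe   18       1  returned
Reading off the mean of column 'rating', we get 2.0.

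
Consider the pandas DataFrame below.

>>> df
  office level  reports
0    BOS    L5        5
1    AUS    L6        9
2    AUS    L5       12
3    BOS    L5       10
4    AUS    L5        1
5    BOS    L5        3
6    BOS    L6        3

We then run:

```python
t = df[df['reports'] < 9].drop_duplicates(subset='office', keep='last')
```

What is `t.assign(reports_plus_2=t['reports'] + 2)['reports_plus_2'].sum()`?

filter rows where reports < 9:
  office level  reports
0    BOS    L5        5
4    AUS    L5        1
5    BOS    L5        3
6    BOS    L6        3
drop duplicate office (keep=last):
  office level  reports
4    AUS    L5        1
6    BOS    L6        3
add column reports_plus_2 = t['reports'] + 2:
  office level  reports  reports_plus_2
4    AUS    L5        1               3
6    BOS    L6        3               5
Taking the sum of column 'reports_plus_2' gives 8.

8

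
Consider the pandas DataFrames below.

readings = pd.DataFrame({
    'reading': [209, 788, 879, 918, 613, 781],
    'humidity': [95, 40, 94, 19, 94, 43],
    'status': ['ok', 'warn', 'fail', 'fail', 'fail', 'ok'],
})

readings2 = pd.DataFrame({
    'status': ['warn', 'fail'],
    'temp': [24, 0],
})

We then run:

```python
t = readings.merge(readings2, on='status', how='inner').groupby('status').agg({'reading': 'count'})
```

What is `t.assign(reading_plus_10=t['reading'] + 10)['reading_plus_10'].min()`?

11

merge on 'status' (how='inner') → 4 rows:
   reading  humidity status  temp
0      788        40   warn    24
1      879        94   fail     0
2      918        19   fail     0
3      613        94   fail     0
group by status, count of reading:
        reading
status         
fail          3
warn          1
add column reading_plus_10 = t['reading'] + 10:
        reading  reading_plus_10
status                          
fail          3               13
warn          1               11
The min of column 'reading_plus_10' is 11.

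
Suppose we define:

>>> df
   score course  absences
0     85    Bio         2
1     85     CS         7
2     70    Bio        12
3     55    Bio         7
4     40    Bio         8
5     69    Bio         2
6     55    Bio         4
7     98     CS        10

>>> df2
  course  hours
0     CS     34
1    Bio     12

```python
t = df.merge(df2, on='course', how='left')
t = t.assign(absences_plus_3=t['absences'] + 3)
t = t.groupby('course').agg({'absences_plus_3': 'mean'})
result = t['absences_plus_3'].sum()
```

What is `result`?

merge on 'course' (how='left') → 8 rows:
   score course  absences  hours
0     85    Bio         2     12
1     85     CS         7     34
2     70    Bio        12     12
3     55    Bio         7     12
4     40    Bio         8     12
5     69    Bio         2     12
6     55    Bio         4     12
7     98     CS        10     34
add column absences_plus_3 = t['absences'] + 3:
   score course  absences  hours  absences_plus_3
0     85    Bio         2     12                5
1     85     CS         7     34               10
2     70    Bio        12     12               15
3     55    Bio         7     12               10
4     40    Bio         8     12               11
5     69    Bio         2     12                5
6     55    Bio         4     12                7
7     98     CS        10     34               13
group by course, mean of absences_plus_3:
        absences_plus_3
course                 
Bio            8.833333
CS            11.500000
Taking the sum of column 'absences_plus_3' gives 20.3333333333.

20.3333333333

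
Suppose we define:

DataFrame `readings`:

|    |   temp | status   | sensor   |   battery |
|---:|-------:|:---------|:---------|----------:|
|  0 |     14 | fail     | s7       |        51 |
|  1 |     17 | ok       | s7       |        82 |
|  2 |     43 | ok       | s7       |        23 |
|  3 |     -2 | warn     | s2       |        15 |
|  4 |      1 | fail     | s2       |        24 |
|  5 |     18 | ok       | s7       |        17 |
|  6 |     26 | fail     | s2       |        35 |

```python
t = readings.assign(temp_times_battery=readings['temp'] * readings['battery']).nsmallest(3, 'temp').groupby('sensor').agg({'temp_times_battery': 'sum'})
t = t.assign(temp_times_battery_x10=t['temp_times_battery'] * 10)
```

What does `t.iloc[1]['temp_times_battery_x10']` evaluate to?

7140

add column temp_times_battery = readings['temp'] * readings['battery']:
   temp status sensor  battery  temp_times_battery
0    14   fail     s7       51                 714
1    17     ok     s7       82                1394
2    43     ok     s7       23                 989
3    -2   warn     s2       15                 -30
4     1   fail     s2       24                  24
5    18     ok     s7       17                 306
6    26   fail     s2       35                 910
take 3 rows with smallest temp:
   temp status sensor  battery  temp_times_battery
3    -2   warn     s2       15                 -30
4     1   fail     s2       24                  24
0    14   fail     s7       51                 714
group by sensor, sum of temp_times_battery:
        temp_times_battery
sensor                    
s2                      -6
s7                     714
add column temp_times_battery_x10 = t['temp_times_battery'] * 10:
        temp_times_battery  temp_times_battery_x10
sensor                                            
s2                      -6                     -60
s7                     714                    7140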